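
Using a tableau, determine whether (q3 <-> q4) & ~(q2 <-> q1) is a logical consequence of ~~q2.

No

Initial set: {~~q2; ~((q3 <-> q4) & ~(q2 <-> q1))}.
~~q2: drop double negation, giving q2.
~((q3 <-> q4) & ~(q2 <-> q1)): β-rule — branch into ~(q3 <-> q4)  //  ~~(q2 <-> q1).
  branch 1 (add ~(q3 <-> q4)):
    ~(q3 <-> q4): β-rule — branch into q3, ~q4  //  ~q3, q4.
      branch 1.1 (add q3, ~q4):
        ○ open, literals {q2=true, q3=true, q4=false}.
      branch 1.2 (add ~q3, q4):
        ○ open, literals {q2=true, q3=false, q4=true}.
  branch 2 (add ~~(q2 <-> q1)):
    ~~(q2 <-> q1): β-rule — branch into q2, q1  //  ~q2, ~q1.
      branch 2.1 (add q2, q1):
        ○ open, literals {q1=true, q2=true}.
      branch 2.2 (add ~q2, ~q1):
        × closes — contains both q2 and ~q2.
1 branch closed, 3 open.
An open branch gives a countermodel: q2=true, q3=true, q4=false (unmentioned atoms arbitrary); the premises hold there but the conclusion fails.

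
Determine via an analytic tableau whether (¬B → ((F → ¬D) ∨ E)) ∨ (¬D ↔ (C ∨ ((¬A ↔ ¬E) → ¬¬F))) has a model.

Satisfiable

Initial set: {T ((¬B → ((F → ¬D) ∨ E)) ∨ (¬D ↔ (C ∨ ((¬A ↔ ¬E) → ¬¬F))))}.
T ((¬B → ((F → ¬D) ∨ E)) ∨ (¬D ↔ (C ∨ ((¬A ↔ ¬E) → ¬¬F)))): β-rule — branch into T (¬B → ((F → ¬D) ∨ E))  //  T (¬D ↔ (C ∨ ((¬A ↔ ¬E) → ¬¬F))).
  branch 1 (add T (¬B → ((F → ¬D) ∨ E))):
    T (¬B → ((F → ¬D) ∨ E)): β-rule — branch into F ¬B  //  T ((F → ¬D) ∨ E).
      branch 1.1 (add F ¬B):
        ○ open, literals {B=T}.
      branch 1.2 (add T ((F → ¬D) ∨ E)):
        T ((F → ¬D) ∨ E): β-rule — branch into T (F → ¬D)  //  T E.
          branch 1.2.1 (add T (F → ¬D)):
            T (F → ¬D): β-rule — branch into F F  //  T ¬D.
              branch 1.2.1.1 (add F F):
                ○ open, literals {F=F}.
              branch 1.2.1.2 (add T ¬D):
                ○ open, literals {D=F}.
          branch 1.2.2 (add T E):
            ○ open, literals {E=T}.
  branch 2 (add T (¬D ↔ (C ∨ ((¬A ↔ ¬E) → ¬¬F)))):
    T (¬D ↔ (C ∨ ((¬A ↔ ¬E) → ¬¬F))): β-rule — branch into T ¬D, T (C ∨ ((¬A ↔ ¬E) → ¬¬F))  //  F ¬D, F (C ∨ ((¬A ↔ ¬E) → ¬¬F)).
      branch 2.1 (add T ¬D, T (C ∨ ((¬A ↔ ¬E) → ¬¬F))):
        T (C ∨ ((¬A ↔ ¬E) → ¬¬F)): β-rule — branch into T C  //  T ((¬A ↔ ¬E) → ¬¬F).
          branch 2.1.1 (add T C):
            ○ open, literals {C=T, D=F}.
          branch 2.1.2 (add T ((¬A ↔ ¬E) → ¬¬F)):
            T ((¬A ↔ ¬E) → ¬¬F): β-rule — branch into F (¬A ↔ ¬E)  //  T ¬¬F.
              branch 2.1.2.1 (add F (¬A ↔ ¬E)):
                F (¬A ↔ ¬E): β-rule — branch into T ¬A, F ¬E  //  F ¬A, T ¬E.
                  branch 2.1.2.1.1 (add T ¬A, F ¬E):
                    ○ open, literals {A=F, D=F, E=T}.
                  branch 2.1.2.1.2 (add F ¬A, T ¬E):
                    ○ open, literals {A=T, D=F, E=F}.
              branch 2.1.2.2 (add T ¬¬F):
                T ¬¬F: drop double negation, giving T F.
                ○ open, literals {D=F, F=T}.
      branch 2.2 (add F ¬D, F (C ∨ ((¬A ↔ ¬E) → ¬¬F))):
        F (C ∨ ((¬A ↔ ¬E) → ¬¬F)): α-rule — add F C, F ((¬A ↔ ¬E) → ¬¬F).
        F ((¬A ↔ ¬E) → ¬¬F): α-rule — add T (¬A ↔ ¬E), F ¬¬F.
        F ¬¬F: drop double negation, giving F F.
        T (¬A ↔ ¬E): β-rule — branch into T ¬A, T ¬E  //  F ¬A, F ¬E.
          branch 2.2.1 (add T ¬A, T ¬E):
            ○ open, literals {A=F, C=F, D=T, E=F, F=F}.
          branch 2.2.2 (add F ¬A, F ¬E):
            ○ open, literals {A=T, C=F, D=T, E=T, F=F}.
0 branches closed, 10 open.
An open branch gives a satisfying assignment: B=T.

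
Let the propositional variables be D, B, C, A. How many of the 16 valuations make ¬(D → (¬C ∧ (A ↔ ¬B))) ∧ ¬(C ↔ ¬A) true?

3

Initial set: {T (¬(D → (¬C ∧ (A ↔ ¬B))) ∧ ¬(C ↔ ¬A))}.
T (¬(D → (¬C ∧ (A ↔ ¬B))) ∧ ¬(C ↔ ¬A)): α-rule — add T ¬(D → (¬C ∧ (A ↔ ¬B))), T ¬(C ↔ ¬A).
T ¬(D → (¬C ∧ (A ↔ ¬B))): α-rule — add T D, F (¬C ∧ (A ↔ ¬B)).
T ¬(C ↔ ¬A): β-rule — branch into T C, F ¬A  //  F C, T ¬A.
  branch 1 (add T C, F ¬A):
    F (¬C ∧ (A ↔ ¬B)): β-rule — branch into F ¬C  //  F (A ↔ ¬B).
      branch 1.1 (add F ¬C):
        ○ open, literals {A=T, C=T, D=T}.
      branch 1.2 (add F (A ↔ ¬B)):
        F (A ↔ ¬B): β-rule — branch into T A, F ¬B  //  F A, T ¬B.
          branch 1.2.1 (add T A, F ¬B):
            ○ open, literals {A=T, B=T, C=T, D=T}.
          branch 1.2.2 (add F A, T ¬B):
            × closes — contains both A and ¬A.
  branch 2 (add F C, T ¬A):
    F (¬C ∧ (A ↔ ¬B)): β-rule — branch into F ¬C  //  F (A ↔ ¬B).
      branch 2.1 (add F ¬C):
        × closes — contains both C and ¬C.
      branch 2.2 (add F (A ↔ ¬B)):
        F (A ↔ ¬B): β-rule — branch into T A, F ¬B  //  F A, T ¬B.
          branch 2.2.1 (add T A, F ¬B):
            × closes — contains both A and ¬A.
          branch 2.2.2 (add F A, T ¬B):
            ○ open, literals {A=F, B=F, C=F, D=T}.
3 branches closed, 3 open.
Each open branch fixes some atoms; the unmentioned ones are free. Counting distinct full assignments: branch {A=T, C=T, D=T} (B) contributes 2 new; branch {A=T, B=T, C=T, D=T} (none free) contributes 0 new; branch {A=F, B=F, C=F, D=T} (none free) contributes 1 new. Total: 3.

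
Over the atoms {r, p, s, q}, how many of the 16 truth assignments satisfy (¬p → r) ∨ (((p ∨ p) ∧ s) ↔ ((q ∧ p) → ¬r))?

Initial set: {((¬p → r) ∨ (((p ∨ p) ∧ s) ↔ ((q ∧ p) → ¬r)))}.
((¬p → r) ∨ (((p ∨ p) ∧ s) ↔ ((q ∧ p) → ¬r))): β-rule — branch into (¬p → r)  //  (((p ∨ p) ∧ s) ↔ ((q ∧ p) → ¬r)).
  branch 1 (add (¬p → r)):
    (¬p → r): β-rule — branch into ¬¬p  //  r.
      branch 1.1 (add ¬¬p):
        ○ open, literals {p=T}.
      branch 1.2 (add r):
        ○ open, literals {r=T}.
  branch 2 (add (((p ∨ p) ∧ s) ↔ ((q ∧ p) → ¬r))):
    (((p ∨ p) ∧ s) ↔ ((q ∧ p) → ¬r)): β-rule — branch into ((p ∨ p) ∧ s), ((q ∧ p) → ¬r)  //  ¬((p ∨ p) ∧ s), ¬((q ∧ p) → ¬r).
      branch 2.1 (add ((p ∨ p) ∧ s), ((q ∧ p) → ¬r)):
        ((p ∨ p) ∧ s): α-rule — add (p ∨ p), s.
        ((q ∧ p) → ¬r): β-rule — branch into ¬(q ∧ p)  //  ¬r.
          branch 2.1.1 (add ¬(q ∧ p)):
            (p ∨ p): β-rule — branch into p  //  p.
              branch 2.1.1.1 (add p):
                ¬(q ∧ p): β-rule — branch into ¬q  //  ¬p.
                  branch 2.1.1.1.1 (add ¬q):
                    ○ open, literals {p=T, q=F, s=T}.
                  branch 2.1.1.1.2 (add ¬p):
                    × closes — contains both p and ¬p.
              branch 2.1.1.2 (add p):
                ¬(q ∧ p): β-rule — branch into ¬q  //  ¬p.
                  branch 2.1.1.2.1 (add ¬q):
                    ○ open, literals {p=T, q=F, s=T}.
                  branch 2.1.1.2.2 (add ¬p):
                    × closes — contains both p and ¬p.
          branch 2.1.2 (add ¬r):
            (p ∨ p): β-rule — branch into p  //  p.
              branch 2.1.2.1 (add p):
                ○ open, literals {p=T, r=F, s=T}.
              branch 2.1.2.2 (add p):
                ○ open, literals {p=T, r=F, s=T}.
      branch 2.2 (add ¬((p ∨ p) ∧ s), ¬((q ∧ p) → ¬r)):
        ¬((q ∧ p) → ¬r): α-rule — add (q ∧ p), ¬¬r.
        (q ∧ p): α-rule — add q, p.
        ¬((p ∨ p) ∧ s): β-rule — branch into ¬(p ∨ p)  //  ¬s.
          branch 2.2.1 (add ¬(p ∨ p)):
            ¬(p ∨ p): α-rule — add ¬p, ¬p.
            × closes — contains both p and ¬p.
          branch 2.2.2 (add ¬s):
            ○ open, literals {p=T, q=T, r=T, s=F}.
3 branches closed, 7 open.
Each open branch fixes some atoms; the unmentioned ones are free. Counting distinct full assignments: branch {p=T} (r, s, q) contributes 8 new; branch {r=T} (p, s, q) contributes 4 new; branch {p=T, q=F, s=T} (r) contributes 0 new; branch {p=T, q=F, s=T} (r) contributes 0 new; branch {p=T, r=F, s=T} (q) contributes 0 new; branch {p=T, r=F, s=T} (q) contributes 0 new; branch {p=T, q=T, r=T, s=F} (none free) contributes 0 new. Total: 12.

12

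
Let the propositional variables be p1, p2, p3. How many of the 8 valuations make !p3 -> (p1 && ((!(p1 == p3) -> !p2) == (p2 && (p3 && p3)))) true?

Initial set: {(!p3 -> (p1 && ((!(p1 == p3) -> !p2) == (p2 && (p3 && p3)))))}.
(!p3 -> (p1 && ((!(p1 == p3) -> !p2) == (p2 && (p3 && p3))))): β-rule — branch into !!p3  //  (p1 && ((!(p1 == p3) -> !p2) == (p2 && (p3 && p3)))).
  branch 1 (add !!p3):
    ○ open, literals {p3=T}.
  branch 2 (add (p1 && ((!(p1 == p3) -> !p2) == (p2 && (p3 && p3))))):
    (p1 && ((!(p1 == p3) -> !p2) == (p2 && (p3 && p3)))): α-rule — add p1, ((!(p1 == p3) -> !p2) == (p2 && (p3 && p3))).
    ((!(p1 == p3) -> !p2) == (p2 && (p3 && p3))): β-rule — branch into (!(p1 == p3) -> !p2), (p2 && (p3 && p3))  //  !(!(p1 == p3) -> !p2), !(p2 && (p3 && p3)).
      branch 2.1 (add (!(p1 == p3) -> !p2), (p2 && (p3 && p3))):
        (p2 && (p3 && p3)): α-rule — add p2, (p3 && p3).
        (p3 && p3): α-rule — add p3, p3.
        (!(p1 == p3) -> !p2): β-rule — branch into !!(p1 == p3)  //  !p2.
          branch 2.1.1 (add !!(p1 == p3)):
            !!(p1 == p3): β-rule — branch into p1, p3  //  !p1, !p3.
              branch 2.1.1.1 (add p1, p3):
                ○ open, literals {p1=T, p2=T, p3=T}.
              branch 2.1.1.2 (add !p1, !p3):
                × closes — contains both p1 and !p1.
          branch 2.1.2 (add !p2):
            × closes — contains both p2 and !p2.
      branch 2.2 (add !(!(p1 == p3) -> !p2), !(p2 && (p3 && p3))):
        !(!(p1 == p3) -> !p2): α-rule — add !(p1 == p3), !!p2.
        !(p2 && (p3 && p3)): β-rule — branch into !p2  //  !(p3 && p3).
          branch 2.2.1 (add !p2):
            × closes — contains both p2 and !p2.
          branch 2.2.2 (add !(p3 && p3)):
            !(p1 == p3): β-rule — branch into p1, !p3  //  !p1, p3.
              branch 2.2.2.1 (add p1, !p3):
                !(p3 && p3): β-rule — branch into !p3  //  !p3.
                  branch 2.2.2.1.1 (add !p3):
                    ○ open, literals {p1=T, p2=T, p3=F}.
                  branch 2.2.2.1.2 (add !p3):
                    ○ open, literals {p1=T, p2=T, p3=F}.
              branch 2.2.2.2 (add !p1, p3):
                × closes — contains both p1 and !p1.
4 branches closed, 4 open.
Each open branch fixes some atoms; the unmentioned ones are free. Counting distinct full assignments: branch {p3=T} (p1, p2) contributes 4 new; branch {p1=T, p2=T, p3=T} (none free) contributes 0 new; branch {p1=T, p2=T, p3=F} (none free) contributes 1 new; branch {p1=T, p2=T, p3=F} (none free) contributes 0 new. Total: 5.

5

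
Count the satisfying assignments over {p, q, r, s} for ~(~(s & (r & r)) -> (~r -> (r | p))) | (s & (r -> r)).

10

Initial set: {(~(~(s & (r & r)) -> (~r -> (r | p))) | (s & (r -> r)))}.
(~(~(s & (r & r)) -> (~r -> (r | p))) | (s & (r -> r))): β-rule — branch into ~(~(s & (r & r)) -> (~r -> (r | p)))  //  (s & (r -> r)).
  branch 1 (add ~(~(s & (r & r)) -> (~r -> (r | p)))):
    ~(~(s & (r & r)) -> (~r -> (r | p))): α-rule — add ~(s & (r & r)), ~(~r -> (r | p)).
    ~(~r -> (r | p)): α-rule — add ~r, ~(r | p).
    ~(r | p): α-rule — add ~r, ~p.
    ~(s & (r & r)): β-rule — branch into ~s  //  ~(r & r).
      branch 1.1 (add ~s):
        ○ open, literals {p=false, r=false, s=false}.
      branch 1.2 (add ~(r & r)):
        ~(r & r): β-rule — branch into ~r  //  ~r.
          branch 1.2.1 (add ~r):
            ○ open, literals {p=false, r=false}.
          branch 1.2.2 (add ~r):
            ○ open, literals {p=false, r=false}.
  branch 2 (add (s & (r -> r))):
    (s & (r -> r)): α-rule — add s, (r -> r).
    (r -> r): β-rule — branch into ~r  //  r.
      branch 2.1 (add ~r):
        ○ open, literals {r=false, s=true}.
      branch 2.2 (add r):
        ○ open, literals {r=true, s=true}.
0 branches closed, 5 open.
Each open branch fixes some atoms; the unmentioned ones are free. Counting distinct full assignments: branch {p=false, r=false, s=false} (q) contributes 2 new; branch {p=false, r=false} (q, s) contributes 2 new; branch {p=false, r=false} (q, s) contributes 0 new; branch {r=false, s=true} (p, q) contributes 2 new; branch {r=true, s=true} (p, q) contributes 4 new. Total: 10.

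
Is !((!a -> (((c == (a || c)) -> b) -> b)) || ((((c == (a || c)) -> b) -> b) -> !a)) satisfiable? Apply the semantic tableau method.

Initial set: {!((!a -> (((c == (a || c)) -> b) -> b)) || ((((c == (a || c)) -> b) -> b) -> !a))}.
!((!a -> (((c == (a || c)) -> b) -> b)) || ((((c == (a || c)) -> b) -> b) -> !a)): α-rule — add !(!a -> (((c == (a || c)) -> b) -> b)), !((((c == (a || c)) -> b) -> b) -> !a).
!(!a -> (((c == (a || c)) -> b) -> b)): α-rule — add !a, !(((c == (a || c)) -> b) -> b).
!((((c == (a || c)) -> b) -> b) -> !a): α-rule — add (((c == (a || c)) -> b) -> b), !!a.
× closes — contains both a and !a.
All 1 branch closes.
Every branch closed; the formula is unsatisfiable.

Unsatisfiable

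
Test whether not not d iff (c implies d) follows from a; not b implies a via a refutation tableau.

Initial set: {a; (not b implies a); not (not not d iff (c implies d))}.
(not b implies a): β-rule — branch into not not b  //  a.
  branch 1 (add not not b):
    not (not not d iff (c implies d)): β-rule — branch into not not d, not (c implies d)  //  not not not d, (c implies d).
      branch 1.1 (add not not d, not (c implies d)):
        not not d: drop double negation, giving d.
        not (c implies d): α-rule — add c, not d.
        × closes — contains both d and not d.
      branch 1.2 (add not not not d, (c implies d)):
        not not not d: drop double negation, giving not d.
        (c implies d): β-rule — branch into not c  //  d.
          branch 1.2.1 (add not c):
            ○ open, literals {a=T, b=T, c=F, d=F}.
          branch 1.2.2 (add d):
            × closes — contains both d and not d.
  branch 2 (add a):
    not (not not d iff (c implies d)): β-rule — branch into not not d, not (c implies d)  //  not not not d, (c implies d).
      branch 2.1 (add not not d, not (c implies d)):
        not not d: drop double negation, giving d.
        not (c implies d): α-rule — add c, not d.
        × closes — contains both d and not d.
      branch 2.2 (add not not not d, (c implies d)):
        not not not d: drop double negation, giving not d.
        (c implies d): β-rule — branch into not c  //  d.
          branch 2.2.1 (add not c):
            ○ open, literals {a=T, c=F, d=F}.
          branch 2.2.2 (add d):
            × closes — contains both d and not d.
4 branches closed, 2 open.
An open branch gives a countermodel: a=T, b=T, c=F, d=F (unmentioned atoms arbitrary); the premises hold there but the conclusion fails.

No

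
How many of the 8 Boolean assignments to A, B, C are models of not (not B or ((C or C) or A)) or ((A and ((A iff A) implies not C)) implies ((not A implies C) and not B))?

Initial set: {T (not (not B or ((C or C) or A)) or ((A and ((A iff A) implies not C)) implies ((not A implies C) and not B)))}.
T (not (not B or ((C or C) or A)) or ((A and ((A iff A) implies not C)) implies ((not A implies C) and not B))): β-rule — branch into T not (not B or ((C or C) or A))  //  T ((A and ((A iff A) implies not C)) implies ((not A implies C) and not B)).
  branch 1 (add T not (not B or ((C or C) or A))):
    T not (not B or ((C or C) or A)): α-rule — add F not B, F ((C or C) or A).
    F ((C or C) or A): α-rule — add F (C or C), F A.
    F (C or C): α-rule — add F C, F C.
    ○ open, literals {A=0, B=1, C=0}.
  branch 2 (add T ((A and ((A iff A) implies not C)) implies ((not A implies C) and not B))):
    T ((A and ((A iff A) implies not C)) implies ((not A implies C) and not B)): β-rule — branch into F (A and ((A iff A) implies not C))  //  T ((not A implies C) and not B).
      branch 2.1 (add F (A and ((A iff A) implies not C))):
        F (A and ((A iff A) implies not C)): β-rule — branch into F A  //  F ((A iff A) implies not C).
          branch 2.1.1 (add F A):
            ○ open, literals {A=0}.
          branch 2.1.2 (add F ((A iff A) implies not C)):
            F ((A iff A) implies not C): α-rule — add T (A iff A), F not C.
            T (A iff A): β-rule — branch into T A, T A  //  F A, F A.
              branch 2.1.2.1 (add T A, T A):
                ○ open, literals {A=1, C=1}.
              branch 2.1.2.2 (add F A, F A):
                ○ open, literals {A=0, C=1}.
      branch 2.2 (add T ((not A implies C) and not B)):
        T ((not A implies C) and not B): α-rule — add T (not A implies C), T not B.
        T (not A implies C): β-rule — branch into F not A  //  T C.
          branch 2.2.1 (add F not A):
            ○ open, literals {A=1, B=0}.
          branch 2.2.2 (add T C):
            ○ open, literals {B=0, C=1}.
0 branches closed, 6 open.
Each open branch fixes some atoms; the unmentioned ones are free. Counting distinct full assignments: branch {A=0, B=1, C=0} (none free) contributes 1 new; branch {A=0} (B, C) contributes 3 new; branch {A=1, C=1} (B) contributes 2 new; branch {A=0, C=1} (B) contributes 0 new; branch {A=1, B=0} (C) contributes 1 new; branch {B=0, C=1} (A) contributes 0 new. Total: 7.

7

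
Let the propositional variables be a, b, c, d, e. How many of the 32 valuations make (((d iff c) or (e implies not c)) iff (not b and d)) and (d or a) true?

Initial set: {((((d iff c) or (e implies not c)) iff (not b and d)) and (d or a))}.
((((d iff c) or (e implies not c)) iff (not b and d)) and (d or a)): α-rule — add (((d iff c) or (e implies not c)) iff (not b and d)), (d or a).
(((d iff c) or (e implies not c)) iff (not b and d)): β-rule — branch into ((d iff c) or (e implies not c)), (not b and d)  //  not ((d iff c) or (e implies not c)), not (not b and d).
  branch 1 (add ((d iff c) or (e implies not c)), (not b and d)):
    (not b and d): α-rule — add not b, d.
    (d or a): β-rule — branch into d  //  a.
      branch 1.1 (add d):
        ((d iff c) or (e implies not c)): β-rule — branch into (d iff c)  //  (e implies not c).
          branch 1.1.1 (add (d iff c)):
            (d iff c): β-rule — branch into d, c  //  not d, not c.
              branch 1.1.1.1 (add d, c):
                ○ open, literals {b=false, c=true, d=true}.
              branch 1.1.1.2 (add not d, not c):
                × closes — contains both d and not d.
          branch 1.1.2 (add (e implies not c)):
            (e implies not c): β-rule — branch into not e  //  not c.
              branch 1.1.2.1 (add not e):
                ○ open, literals {b=false, d=true, e=false}.
              branch 1.1.2.2 (add not c):
                ○ open, literals {b=false, c=false, d=true}.
      branch 1.2 (add a):
        ((d iff c) or (e implies not c)): β-rule — branch into (d iff c)  //  (e implies not c).
          branch 1.2.1 (add (d iff c)):
            (d iff c): β-rule — branch into d, c  //  not d, not c.
              branch 1.2.1.1 (add d, c):
                ○ open, literals {a=true, b=false, c=true, d=true}.
              branch 1.2.1.2 (add not d, not c):
                × closes — contains both d and not d.
          branch 1.2.2 (add (e implies not c)):
            (e implies not c): β-rule — branch into not e  //  not c.
              branch 1.2.2.1 (add not e):
                ○ open, literals {a=true, b=false, d=true, e=false}.
              branch 1.2.2.2 (add not c):
                ○ open, literals {a=true, b=false, c=false, d=true}.
  branch 2 (add not ((d iff c) or (e implies not c)), not (not b and d)):
    not ((d iff c) or (e implies not c)): α-rule — add not (d iff c), not (e implies not c).
    not (e implies not c): α-rule — add e, not not c.
    (d or a): β-rule — branch into d  //  a.
      branch 2.1 (add d):
        not (not b and d): β-rule — branch into not not b  //  not d.
          branch 2.1.1 (add not not b):
            not (d iff c): β-rule — branch into d, not c  //  not d, c.
              branch 2.1.1.1 (add d, not c):
                × closes — contains both c and not c.
              branch 2.1.1.2 (add not d, c):
                × closes — contains both d and not d.
          branch 2.1.2 (add not d):
            × closes — contains both d and not d.
      branch 2.2 (add a):
        not (not b and d): β-rule — branch into not not b  //  not d.
          branch 2.2.1 (add not not b):
            not (d iff c): β-rule — branch into d, not c  //  not d, c.
              branch 2.2.1.1 (add d, not c):
                × closes — contains both c and not c.
              branch 2.2.1.2 (add not d, c):
                ○ open, literals {a=true, b=true, c=true, d=false, e=true}.
          branch 2.2.2 (add not d):
            not (d iff c): β-rule — branch into d, not c  //  not d, c.
              branch 2.2.2.1 (add d, not c):
                × closes — contains both d and not d.
              branch 2.2.2.2 (add not d, c):
                ○ open, literals {a=true, c=true, d=false, e=true}.
7 branches closed, 8 open.
Each open branch fixes some atoms; the unmentioned ones are free. Counting distinct full assignments: branch {b=false, c=true, d=true} (a, e) contributes 4 new; branch {b=false, d=true, e=false} (a, c) contributes 2 new; branch {b=false, c=false, d=true} (a, e) contributes 2 new; branch {a=true, b=false, c=true, d=true} (e) contributes 0 new; branch {a=true, b=false, d=true, e=false} (c) contributes 0 new; branch {a=true, b=false, c=false, d=true} (e) contributes 0 new; branch {a=true, b=true, c=true, d=false, e=true} (none free) contributes 1 new; branch {a=true, c=true, d=false, e=true} (b) contributes 1 new. Total: 10.

10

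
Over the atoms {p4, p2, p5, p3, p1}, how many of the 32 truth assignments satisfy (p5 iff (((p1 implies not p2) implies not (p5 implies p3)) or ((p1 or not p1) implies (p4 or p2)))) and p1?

Initial set: {((p5 iff (((p1 implies not p2) implies not (p5 implies p3)) or ((p1 or not p1) implies (p4 or p2)))) and p1)}.
((p5 iff (((p1 implies not p2) implies not (p5 implies p3)) or ((p1 or not p1) implies (p4 or p2)))) and p1): α-rule — add (p5 iff (((p1 implies not p2) implies not (p5 implies p3)) or ((p1 or not p1) implies (p4 or p2)))), p1.
(p5 iff (((p1 implies not p2) implies not (p5 implies p3)) or ((p1 or not p1) implies (p4 or p2)))): β-rule — branch into p5, (((p1 implies not p2) implies not (p5 implies p3)) or ((p1 or not p1) implies (p4 or p2)))  //  not p5, not (((p1 implies not p2) implies not (p5 implies p3)) or ((p1 or not p1) implies (p4 or p2))).
  branch 1 (add p5, (((p1 implies not p2) implies not (p5 implies p3)) or ((p1 or not p1) implies (p4 or p2)))):
    (((p1 implies not p2) implies not (p5 implies p3)) or ((p1 or not p1) implies (p4 or p2))): β-rule — branch into ((p1 implies not p2) implies not (p5 implies p3))  //  ((p1 or not p1) implies (p4 or p2)).
      branch 1.1 (add ((p1 implies not p2) implies not (p5 implies p3))):
        ((p1 implies not p2) implies not (p5 implies p3)): β-rule — branch into not (p1 implies not p2)  //  not (p5 implies p3).
          branch 1.1.1 (add not (p1 implies not p2)):
            not (p1 implies not p2): α-rule — add p1, not not p2.
            ○ open, literals {p1=1, p2=1, p5=1}.
          branch 1.1.2 (add not (p5 implies p3)):
            not (p5 implies p3): α-rule — add p5, not p3.
            ○ open, literals {p1=1, p3=0, p5=1}.
      branch 1.2 (add ((p1 or not p1) implies (p4 or p2))):
        ((p1 or not p1) implies (p4 or p2)): β-rule — branch into not (p1 or not p1)  //  (p4 or p2).
          branch 1.2.1 (add not (p1 or not p1)):
            not (p1 or not p1): α-rule — add not p1, not not p1.
            × closes — contains both p1 and not p1.
          branch 1.2.2 (add (p4 or p2)):
            (p4 or p2): β-rule — branch into p4  //  p2.
              branch 1.2.2.1 (add p4):
                ○ open, literals {p1=1, p4=1, p5=1}.
              branch 1.2.2.2 (add p2):
                ○ open, literals {p1=1, p2=1, p5=1}.
  branch 2 (add not p5, not (((p1 implies not p2) implies not (p5 implies p3)) or ((p1 or not p1) implies (p4 or p2)))):
    not (((p1 implies not p2) implies not (p5 implies p3)) or ((p1 or not p1) implies (p4 or p2))): α-rule — add not ((p1 implies not p2) implies not (p5 implies p3)), not ((p1 or not p1) implies (p4 or p2)).
    not ((p1 implies not p2) implies not (p5 implies p3)): α-rule — add (p1 implies not p2), not not (p5 implies p3).
    not ((p1 or not p1) implies (p4 or p2)): α-rule — add (p1 or not p1), not (p4 or p2).
    not (p4 or p2): α-rule — add not p4, not p2.
    (p1 implies not p2): β-rule — branch into not p1  //  not p2.
      branch 2.1 (add not p1):
        × closes — contains both p1 and not p1.
      branch 2.2 (add not p2):
        not not (p5 implies p3): β-rule — branch into not p5  //  p3.
          branch 2.2.1 (add not p5):
            (p1 or not p1): β-rule — branch into p1  //  not p1.
              branch 2.2.1.1 (add p1):
                ○ open, literals {p1=1, p2=0, p4=0, p5=0}.
              branch 2.2.1.2 (add not p1):
                × closes — contains both p1 and not p1.
          branch 2.2.2 (add p3):
            (p1 or not p1): β-rule — branch into p1  //  not p1.
              branch 2.2.2.1 (add p1):
                ○ open, literals {p1=1, p2=0, p3=1, p4=0, p5=0}.
              branch 2.2.2.2 (add not p1):
                × closes — contains both p1 and not p1.
4 branches closed, 6 open.
Each open branch fixes some atoms; the unmentioned ones are free. Counting distinct full assignments: branch {p1=1, p2=1, p5=1} (p4, p3) contributes 4 new; branch {p1=1, p3=0, p5=1} (p4, p2) contributes 2 new; branch {p1=1, p4=1, p5=1} (p2, p3) contributes 1 new; branch {p1=1, p2=1, p5=1} (p4, p3) contributes 0 new; branch {p1=1, p2=0, p4=0, p5=0} (p3) contributes 2 new; branch {p1=1, p2=0, p3=1, p4=0, p5=0} (none free) contributes 0 new. Total: 9.

9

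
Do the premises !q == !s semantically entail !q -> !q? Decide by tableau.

Initial set: {(!q == !s); !(!q -> !q)}.
!(!q -> !q): α-rule — add !q, !!q.
× closes — contains both q and !q.
All 1 branch closes.
Every branch closed, so the premises entail the conclusion.

Yes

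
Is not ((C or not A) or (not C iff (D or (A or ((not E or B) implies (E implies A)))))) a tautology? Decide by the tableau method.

Not valid

Assume the negation and expand:
Initial set: {not not ((C or not A) or (not C iff (D or (A or ((not E or B) implies (E implies A))))))}.
not not ((C or not A) or (not C iff (D or (A or ((not E or B) implies (E implies A)))))): β-rule — branch into (C or not A)  //  (not C iff (D or (A or ((not E or B) implies (E implies A))))).
  branch 1 (add (C or not A)):
    (C or not A): β-rule — branch into C  //  not A.
      branch 1.1 (add C):
        ○ open, literals {C=1}.
      branch 1.2 (add not A):
        ○ open, literals {A=0}.
  branch 2 (add (not C iff (D or (A or ((not E or B) implies (E implies A)))))):
    (not C iff (D or (A or ((not E or B) implies (E implies A))))): β-rule — branch into not C, (D or (A or ((not E or B) implies (E implies A))))  //  not not C, not (D or (A or ((not E or B) implies (E implies A)))).
      branch 2.1 (add not C, (D or (A or ((not E or B) implies (E implies A))))):
        (D or (A or ((not E or B) implies (E implies A)))): β-rule — branch into D  //  (A or ((not E or B) implies (E implies A))).
          branch 2.1.1 (add D):
            ○ open, literals {C=0, D=1}.
          branch 2.1.2 (add (A or ((not E or B) implies (E implies A)))):
            (A or ((not E or B) implies (E implies A))): β-rule — branch into A  //  ((not E or B) implies (E implies A)).
              branch 2.1.2.1 (add A):
                ○ open, literals {A=1, C=0}.
              branch 2.1.2.2 (add ((not E or B) implies (E implies A))):
                ((not E or B) implies (E implies A)): β-rule — branch into not (not E or B)  //  (E implies A).
                  branch 2.1.2.2.1 (add not (not E or B)):
                    not (not E or B): α-rule — add not not E, not B.
                    ○ open, literals {B=0, C=0, E=1}.
                  branch 2.1.2.2.2 (add (E implies A)):
                    (E implies A): β-rule — branch into not E  //  A.
                      branch 2.1.2.2.2.1 (add not E):
                        ○ open, literals {C=0, E=0}.
                      branch 2.1.2.2.2.2 (add A):
                        ○ open, literals {A=1, C=0}.
      branch 2.2 (add not not C, not (D or (A or ((not E or B) implies (E implies A))))):
        not (D or (A or ((not E or B) implies (E implies A)))): α-rule — add not D, not (A or ((not E or B) implies (E implies A))).
        not (A or ((not E or B) implies (E implies A))): α-rule — add not A, not ((not E or B) implies (E implies A)).
        not ((not E or B) implies (E implies A)): α-rule — add (not E or B), not (E implies A).
        not (E implies A): α-rule — add E, not A.
        (not E or B): β-rule — branch into not E  //  B.
          branch 2.2.1 (add not E):
            × closes — contains both E and not E.
          branch 2.2.2 (add B):
            ○ open, literals {A=0, B=1, C=1, D=0, E=1}.
1 branch closed, 8 open.
An open branch gives a countermodel: C=1 (unmentioned atoms arbitrary); under it the original formula is false.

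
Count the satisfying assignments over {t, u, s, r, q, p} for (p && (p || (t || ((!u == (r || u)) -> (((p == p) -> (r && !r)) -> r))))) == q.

Initial set: {((p && (p || (t || ((!u == (r || u)) -> (((p == p) -> (r && !r)) -> r))))) == q)}.
((p && (p || (t || ((!u == (r || u)) -> (((p == p) -> (r && !r)) -> r))))) == q): β-rule — branch into (p && (p || (t || ((!u == (r || u)) -> (((p == p) -> (r && !r)) -> r))))), q  //  !(p && (p || (t || ((!u == (r || u)) -> (((p == p) -> (r && !r)) -> r))))), !q.
  branch 1 (add (p && (p || (t || ((!u == (r || u)) -> (((p == p) -> (r && !r)) -> r))))), q):
    (p && (p || (t || ((!u == (r || u)) -> (((p == p) -> (r && !r)) -> r))))): α-rule — add p, (p || (t || ((!u == (r || u)) -> (((p == p) -> (r && !r)) -> r)))).
    (p || (t || ((!u == (r || u)) -> (((p == p) -> (r && !r)) -> r)))): β-rule — branch into p  //  (t || ((!u == (r || u)) -> (((p == p) -> (r && !r)) -> r))).
      branch 1.1 (add p):
        ○ open, literals {p=1, q=1}.
      branch 1.2 (add (t || ((!u == (r || u)) -> (((p == p) -> (r && !r)) -> r)))):
        (t || ((!u == (r || u)) -> (((p == p) -> (r && !r)) -> r))): β-rule — branch into t  //  ((!u == (r || u)) -> (((p == p) -> (r && !r)) -> r)).
          branch 1.2.1 (add t):
            ○ open, literals {p=1, q=1, t=1}.
          branch 1.2.2 (add ((!u == (r || u)) -> (((p == p) -> (r && !r)) -> r))):
            ((!u == (r || u)) -> (((p == p) -> (r && !r)) -> r)): β-rule — branch into !(!u == (r || u))  //  (((p == p) -> (r && !r)) -> r).
              branch 1.2.2.1 (add !(!u == (r || u))):
                !(!u == (r || u)): β-rule — branch into !u, !(r || u)  //  !!u, (r || u).
                  branch 1.2.2.1.1 (add !u, !(r || u)):
                    !(r || u): α-rule — add !r, !u.
                    ○ open, literals {p=1, q=1, r=0, u=0}.
                  branch 1.2.2.1.2 (add !!u, (r || u)):
                    (r || u): β-rule — branch into r  //  u.
                      branch 1.2.2.1.2.1 (add r):
                        ○ open, literals {p=1, q=1, r=1, u=1}.
                      branch 1.2.2.1.2.2 (add u):
                        ○ open, literals {p=1, q=1, u=1}.
              branch 1.2.2.2 (add (((p == p) -> (r && !r)) -> r)):
                (((p == p) -> (r && !r)) -> r): β-rule — branch into !((p == p) -> (r && !r))  //  r.
                  branch 1.2.2.2.1 (add !((p == p) -> (r && !r))):
                    !((p == p) -> (r && !r)): α-rule — add (p == p), !(r && !r).
                    (p == p): β-rule — branch into p, p  //  !p, !p.
                      branch 1.2.2.2.1.1 (add p, p):
                        !(r && !r): β-rule — branch into !r  //  !!r.
                          branch 1.2.2.2.1.1.1 (add !r):
                            ○ open, literals {p=1, q=1, r=0}.
                          branch 1.2.2.2.1.1.2 (add !!r):
                            ○ open, literals {p=1, q=1, r=1}.
                      branch 1.2.2.2.1.2 (add !p, !p):
                        × closes — contains both p and !p.
                  branch 1.2.2.2.2 (add r):
                    ○ open, literals {p=1, q=1, r=1}.
  branch 2 (add !(p && (p || (t || ((!u == (r || u)) -> (((p == p) -> (r && !r)) -> r))))), !q):
    !(p && (p || (t || ((!u == (r || u)) -> (((p == p) -> (r && !r)) -> r))))): β-rule — branch into !p  //  !(p || (t || ((!u == (r || u)) -> (((p == p) -> (r && !r)) -> r)))).
      branch 2.1 (add !p):
        ○ open, literals {p=0, q=0}.
      branch 2.2 (add !(p || (t || ((!u == (r || u)) -> (((p == p) -> (r && !r)) -> r))))):
        !(p || (t || ((!u == (r || u)) -> (((p == p) -> (r && !r)) -> r)))): α-rule — add !p, !(t || ((!u == (r || u)) -> (((p == p) -> (r && !r)) -> r))).
        !(t || ((!u == (r || u)) -> (((p == p) -> (r && !r)) -> r))): α-rule — add !t, !((!u == (r || u)) -> (((p == p) -> (r && !r)) -> r)).
        !((!u == (r || u)) -> (((p == p) -> (r && !r)) -> r)): α-rule — add (!u == (r || u)), !(((p == p) -> (r && !r)) -> r).
        !(((p == p) -> (r && !r)) -> r): α-rule — add ((p == p) -> (r && !r)), !r.
        (!u == (r || u)): β-rule — branch into !u, (r || u)  //  !!u, !(r || u).
          branch 2.2.1 (add !u, (r || u)):
            ((p == p) -> (r && !r)): β-rule — branch into !(p == p)  //  (r && !r).
              branch 2.2.1.1 (add !(p == p)):
                (r || u): β-rule — branch into r  //  u.
                  branch 2.2.1.1.1 (add r):
                    × closes — contains both r and !r.
                  branch 2.2.1.1.2 (add u):
                    × closes — contains both u and !u.
              branch 2.2.1.2 (add (r && !r)):
                (r && !r): α-rule — add r, !r.
                × closes — contains both r and !r.
          branch 2.2.2 (add !!u, !(r || u)):
            !(r || u): α-rule — add !r, !u.
            × closes — contains both u and !u.
5 branches closed, 9 open.
Each open branch fixes some atoms; the unmentioned ones are free. Counting distinct full assignments: branch {p=1, q=1} (t, u, s, r) contributes 16 new; branch {p=1, q=1, t=1} (u, s, r) contributes 0 new; branch {p=1, q=1, r=0, u=0} (t, s) contributes 0 new; branch {p=1, q=1, r=1, u=1} (t, s) contributes 0 new; branch {p=1, q=1, u=1} (t, s, r) contributes 0 new; branch {p=1, q=1, r=0} (t, u, s) contributes 0 new; branch {p=1, q=1, r=1} (t, u, s) contributes 0 new; branch {p=1, q=1, r=1} (t, u, s) contributes 0 new; branch {p=0, q=0} (t, u, s, r) contributes 16 new. Total: 32.

32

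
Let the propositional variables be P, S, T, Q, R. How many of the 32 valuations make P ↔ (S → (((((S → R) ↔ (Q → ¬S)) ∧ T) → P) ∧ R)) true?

Initial set: {(P ↔ (S → (((((S → R) ↔ (Q → ¬S)) ∧ T) → P) ∧ R)))}.
(P ↔ (S → (((((S → R) ↔ (Q → ¬S)) ∧ T) → P) ∧ R))): β-rule — branch into P, (S → (((((S → R) ↔ (Q → ¬S)) ∧ T) → P) ∧ R))  //  ¬P, ¬(S → (((((S → R) ↔ (Q → ¬S)) ∧ T) → P) ∧ R)).
  branch 1 (add P, (S → (((((S → R) ↔ (Q → ¬S)) ∧ T) → P) ∧ R))):
    (S → (((((S → R) ↔ (Q → ¬S)) ∧ T) → P) ∧ R)): β-rule — branch into ¬S  //  (((((S → R) ↔ (Q → ¬S)) ∧ T) → P) ∧ R).
      branch 1.1 (add ¬S):
        ○ open, literals {P=1, S=0}.
      branch 1.2 (add (((((S → R) ↔ (Q → ¬S)) ∧ T) → P) ∧ R)):
        (((((S → R) ↔ (Q → ¬S)) ∧ T) → P) ∧ R): α-rule — add ((((S → R) ↔ (Q → ¬S)) ∧ T) → P), R.
        ((((S → R) ↔ (Q → ¬S)) ∧ T) → P): β-rule — branch into ¬(((S → R) ↔ (Q → ¬S)) ∧ T)  //  P.
          branch 1.2.1 (add ¬(((S → R) ↔ (Q → ¬S)) ∧ T)):
            ¬(((S → R) ↔ (Q → ¬S)) ∧ T): β-rule — branch into ¬((S → R) ↔ (Q → ¬S))  //  ¬T.
              branch 1.2.1.1 (add ¬((S → R) ↔ (Q → ¬S))):
                ¬((S → R) ↔ (Q → ¬S)): β-rule — branch into (S → R), ¬(Q → ¬S)  //  ¬(S → R), (Q → ¬S).
                  branch 1.2.1.1.1 (add (S → R), ¬(Q → ¬S)):
                    ¬(Q → ¬S): α-rule — add Q, ¬¬S.
                    (S → R): β-rule — branch into ¬S  //  R.
                      branch 1.2.1.1.1.1 (add ¬S):
                        × closes — contains both S and ¬S.
                      branch 1.2.1.1.1.2 (add R):
                        ○ open, literals {P=1, Q=1, R=1, S=1}.
                  branch 1.2.1.1.2 (add ¬(S → R), (Q → ¬S)):
                    ¬(S → R): α-rule — add S, ¬R.
                    × closes — contains both R and ¬R.
              branch 1.2.1.2 (add ¬T):
                ○ open, literals {P=1, R=1, T=0}.
          branch 1.2.2 (add P):
            ○ open, literals {P=1, R=1}.
  branch 2 (add ¬P, ¬(S → (((((S → R) ↔ (Q → ¬S)) ∧ T) → P) ∧ R))):
    ¬(S → (((((S → R) ↔ (Q → ¬S)) ∧ T) → P) ∧ R)): α-rule — add S, ¬(((((S → R) ↔ (Q → ¬S)) ∧ T) → P) ∧ R).
    ¬(((((S → R) ↔ (Q → ¬S)) ∧ T) → P) ∧ R): β-rule — branch into ¬((((S → R) ↔ (Q → ¬S)) ∧ T) → P)  //  ¬R.
      branch 2.1 (add ¬((((S → R) ↔ (Q → ¬S)) ∧ T) → P)):
        ¬((((S → R) ↔ (Q → ¬S)) ∧ T) → P): α-rule — add (((S → R) ↔ (Q → ¬S)) ∧ T), ¬P.
        (((S → R) ↔ (Q → ¬S)) ∧ T): α-rule — add ((S → R) ↔ (Q → ¬S)), T.
        ((S → R) ↔ (Q → ¬S)): β-rule — branch into (S → R), (Q → ¬S)  //  ¬(S → R), ¬(Q → ¬S).
          branch 2.1.1 (add (S → R), (Q → ¬S)):
            (S → R): β-rule — branch into ¬S  //  R.
              branch 2.1.1.1 (add ¬S):
                × closes — contains both S and ¬S.
              branch 2.1.1.2 (add R):
                (Q → ¬S): β-rule — branch into ¬Q  //  ¬S.
                  branch 2.1.1.2.1 (add ¬Q):
                    ○ open, literals {P=0, Q=0, R=1, S=1, T=1}.
                  branch 2.1.1.2.2 (add ¬S):
                    × closes — contains both S and ¬S.
          branch 2.1.2 (add ¬(S → R), ¬(Q → ¬S)):
            ¬(S → R): α-rule — add S, ¬R.
            ¬(Q → ¬S): α-rule — add Q, ¬¬S.
            ○ open, literals {P=0, Q=1, R=0, S=1, T=1}.
      branch 2.2 (add ¬R):
        ○ open, literals {P=0, R=0, S=1}.
4 branches closed, 7 open.
Each open branch fixes some atoms; the unmentioned ones are free. Counting distinct full assignments: branch {P=1, S=0} (T, Q, R) contributes 8 new; branch {P=1, Q=1, R=1, S=1} (T) contributes 2 new; branch {P=1, R=1, T=0} (S, Q) contributes 1 new; branch {P=1, R=1} (S, T, Q) contributes 1 new; branch {P=0, Q=0, R=1, S=1, T=1} (none free) contributes 1 new; branch {P=0, Q=1, R=0, S=1, T=1} (none free) contributes 1 new; branch {P=0, R=0, S=1} (T, Q) contributes 3 new. Total: 17.

17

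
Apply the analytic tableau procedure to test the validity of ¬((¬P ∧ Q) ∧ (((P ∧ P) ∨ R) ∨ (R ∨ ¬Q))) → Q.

Assume the negation and expand:
Initial set: {¬(¬((¬P ∧ Q) ∧ (((P ∧ P) ∨ R) ∨ (R ∨ ¬Q))) → Q)}.
¬(¬((¬P ∧ Q) ∧ (((P ∧ P) ∨ R) ∨ (R ∨ ¬Q))) → Q): α-rule — add ¬((¬P ∧ Q) ∧ (((P ∧ P) ∨ R) ∨ (R ∨ ¬Q))), ¬Q.
¬((¬P ∧ Q) ∧ (((P ∧ P) ∨ R) ∨ (R ∨ ¬Q))): β-rule — branch into ¬(¬P ∧ Q)  //  ¬(((P ∧ P) ∨ R) ∨ (R ∨ ¬Q)).
  branch 1 (add ¬(¬P ∧ Q)):
    ¬(¬P ∧ Q): β-rule — branch into ¬¬P  //  ¬Q.
      branch 1.1 (add ¬¬P):
        ○ open, literals {P=1, Q=0}.
      branch 1.2 (add ¬Q):
        ○ open, literals {Q=0}.
  branch 2 (add ¬(((P ∧ P) ∨ R) ∨ (R ∨ ¬Q))):
    ¬(((P ∧ P) ∨ R) ∨ (R ∨ ¬Q)): α-rule — add ¬((P ∧ P) ∨ R), ¬(R ∨ ¬Q).
    ¬((P ∧ P) ∨ R): α-rule — add ¬(P ∧ P), ¬R.
    ¬(R ∨ ¬Q): α-rule — add ¬R, ¬¬Q.
    × closes — contains both Q and ¬Q.
1 branch closed, 2 open.
An open branch gives a countermodel: P=1, Q=0 (unmentioned atoms arbitrary); under it the original formula is false.

Not valid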